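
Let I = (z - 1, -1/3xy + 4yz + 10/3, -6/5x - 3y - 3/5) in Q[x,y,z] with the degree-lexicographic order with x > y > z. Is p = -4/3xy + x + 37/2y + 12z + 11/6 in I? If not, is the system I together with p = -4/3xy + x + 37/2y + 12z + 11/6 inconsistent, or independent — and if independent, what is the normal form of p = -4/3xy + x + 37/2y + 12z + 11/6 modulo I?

First compute the reduced Gröbner basis of I by Buchberger's algorithm.
f_1 = z - 1, LT = z.
f_2 = -1/3xy + 4yz + 10/3, LT = xy.
f_3 = -6/5x - 3y - 3/5, LT = x.

S(f_2,f_3): lcm = xy. S = -5/2y^2 - 12yz - 1/2y - 10.
  leading term y^2: no divisor's leading term divides it; move -5/2y^2 to the remainder.
  leading term yz: subtract (-12y)·f_1 from -12yz - 1/2y - 10 → -25/2y - 10
  leading term y: no divisor's leading term divides it; move -25/2y to the remainder.
  leading term 1: no divisor's leading term divides it; move -10 to the remainder.
  remainder -5/2y^2 - 25/2y - 10 ≠ 0; add h_4 = -5/2y^2 - 25/2y - 10 to the basis.

The other S-polynomials (S(f_1,f_2), S(f_1,f_3), S(f_1,h_4), S(f_2,h_4), S(f_3,h_4)) all reduce to 0 modulo the current basis, so we have a Gröbner basis.
Inter-reduce: drop elements whose leading term is divisible by another's, tail-reduce, and make monic.
Reduced Gröbner basis: {y^2 + 5y + 4, x + 5/2y + 1/2, z - 1}.
Label its elements g_1 = y^2 + 5y + 4, g_2 = x + 5/2y + 1/2, g_3 = z - 1.

Reduce p = -4/3xy + x + 37/2y + 12z + 11/6 modulo G:
  leading term xy: subtract (-4/3y)·g_2 from -4/3xy + x + 37/2y + 12z + 11/6 → 10/3y^2 + x + 115/6y + 12z + 11/6
  leading term y^2: subtract (10/3)·g_1 from 10/3y^2 + x + 115/6y + 12z + 11/6 → x + 5/2y + 12z - 23/2
  leading term x: subtract (1)·g_2 from x + 5/2y + 12z - 23/2 → 12z - 12
  leading term z: subtract (12)·g_3 from 12z - 12 → 0
  normal form = 0.
Since the normal form is 0, p ∈ I.

The remainder on division by a Gröbner basis is unique — it is the normal form.

-4/3xy + x + 37/2y + 12z + 11/6 lies in I (it reduces to 0).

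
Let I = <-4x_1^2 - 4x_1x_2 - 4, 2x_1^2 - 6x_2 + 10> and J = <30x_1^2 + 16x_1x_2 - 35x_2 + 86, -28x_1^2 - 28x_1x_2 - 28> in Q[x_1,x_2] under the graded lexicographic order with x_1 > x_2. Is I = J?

No, the ideals differ.

For a fixed monomial order, each ideal has a unique reduced Gröbner basis; comparing bases decides equality.
Buchberger on the first generating set:
f_1 = -4x_1^2 - 4x_1x_2 - 4, LT = x_1^2.
f_2 = 2x_1^2 - 6x_2 + 10, LT = x_1^2.

S(f_1,f_2): lcm = x_1^2. S = x_1x_2 + 3x_2 - 4.
  leading term x_1x_2: no divisor's leading term divides it; move x_1x_2 to the remainder.
  leading term x_2: no divisor's leading term divides it; move 3x_2 to the remainder.
  leading term 1: no divisor's leading term divides it; move -4 to the remainder.
  remainder x_1x_2 + 3x_2 - 4 ≠ 0; add g_3 = x_1x_2 + 3x_2 - 4 to the basis.

S(f_1,g_3): lcm = x_1^2x_2. S = x_1x_2^2 - 3x_1x_2 + 4x_1 + x_2.
  leading term x_1x_2^2: subtract (x_2)·g_3 from x_1x_2^2 - 3x_1x_2 + 4x_1 + x_2 → -3x_1x_2 - 3x_2^2 + 4x_1 + 5x_2
  leading term x_1x_2: subtract (-3)·g_3 from -3x_1x_2 - 3x_2^2 + 4x_1 + 5x_2 → -3x_2^2 + 4x_1 + 14x_2 - 12
  leading term x_2^2: no divisor's leading term divides it; move -3x_2^2 to the remainder.
  leading term x_1: no divisor's leading term divides it; move 4x_1 to the remainder.
  leading term x_2: no divisor's leading term divides it; move 14x_2 to the remainder.
  leading term 1: no divisor's leading term divides it; move -12 to the remainder.
  remainder -3x_2^2 + 4x_1 + 14x_2 - 12 ≠ 0; add g_4 = -3x_2^2 + 4x_1 + 14x_2 - 12 to the basis.

The other S-polynomials (S(f_2,g_3), S(f_1,g_4), S(f_2,g_4), S(g_3,g_4)) all reduce to 0 modulo the current basis, so we have a Gröbner basis.
Inter-reduce: drop elements whose leading term is divisible by another's, tail-reduce, and make monic.
Reduced Gröbner basis: {x_1^2 - 3x_2 + 5, x_1x_2 + 3x_2 - 4, x_2^2 - 4/3x_1 - 14/3x_2 + 4}.

Buchberger on the second generating set:
h_1 = 30x_1^2 + 16x_1x_2 - 35x_2 + 86, LT = x_1^2.
h_2 = -28x_1^2 - 28x_1x_2 - 28, LT = x_1^2.

S(h_1,h_2): lcm = x_1^2. S = -7/15x_1x_2 - 7/6x_2 + 28/15.
  leading term x_1x_2: no divisor's leading term divides it; move -7/15x_1x_2 to the remainder.
  leading term x_2: no divisor's leading term divides it; move -7/6x_2 to the remainder.
  leading term 1: no divisor's leading term divides it; move 28/15 to the remainder.
  remainder -7/15x_1x_2 - 7/6x_2 + 28/15 ≠ 0; add k_3 = -7/15x_1x_2 - 7/6x_2 + 28/15 to the basis.

S(h_1,k_3): lcm = x_1^2x_2. S = 8/15x_1x_2^2 - 5/2x_1x_2 - 7/6x_2^2 + 4x_1 + 43/15x_2.
  leading term x_1x_2^2: subtract (-8/7x_2)·k_3 from 8/15x_1x_2^2 - 5/2x_1x_2 - 7/6x_2^2 + 4x_1 + 43/15x_2 → -5/2x_1x_2 - 5/2x_2^2 + 4x_1 + 5x_2
  leading term x_1x_2: subtract (75/14)·k_3 from -5/2x_1x_2 - 5/2x_2^2 + 4x_1 + 5x_2 → -5/2x_2^2 + 4x_1 + 45/4x_2 - 10
  leading term x_2^2: no divisor's leading term divides it; move -5/2x_2^2 to the remainder.
  leading term x_1: no divisor's leading term divides it; move 4x_1 to the remainder.
  leading term x_2: no divisor's leading term divides it; move 45/4x_2 to the remainder.
  leading term 1: no divisor's leading term divides it; move -10 to the remainder.
  remainder -5/2x_2^2 + 4x_1 + 45/4x_2 - 10 ≠ 0; add k_4 = -5/2x_2^2 + 4x_1 + 45/4x_2 - 10 to the basis.

The other S-polynomials (S(h_2,k_3), S(h_1,k_4), S(h_2,k_4), S(k_3,k_4)) all reduce to 0 modulo the current basis, so we have a Gröbner basis.
Inter-reduce: drop elements whose leading term is divisible by another's, tail-reduce, and make monic.
Reduced Gröbner basis: {x_1^2 - 5/2x_2 + 5, x_1x_2 + 5/2x_2 - 4, x_2^2 - 8/5x_1 - 9/2x_2 + 4}.

These differ, so the ideals are not equal.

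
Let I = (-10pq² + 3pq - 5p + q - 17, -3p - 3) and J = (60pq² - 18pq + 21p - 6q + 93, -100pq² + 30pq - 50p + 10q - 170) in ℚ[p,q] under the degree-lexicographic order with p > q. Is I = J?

For a fixed monomial order, each ideal has a unique reduced Gröbner basis; comparing bases decides equality.
Buchberger on the first generating set:
f_1 = -10pq² + 3pq - 5p + q - 17, LT = pq².
f_2 = -3p - 3, LT = p.

S(f_1,f_2): lcm = pq². S = -3/10pq - q² + ½p - 1/10q + 17/10.
  leading term pq: subtract (1/10q)·f_2 from -3/10pq - q² + ½p - 1/10q + 17/10 → -q² + ½p + ⅕q + 17/10
  leading term q²: no divisor's leading term divides it; move -q² to the remainder.
  leading term p: subtract (-⅙)·f_2 from ½p + ⅕q + 17/10 → ⅕q + 6/5
  leading term q: no divisor's leading term divides it; move ⅕q to the remainder.
  leading term 1: no divisor's leading term divides it; move 6/5 to the remainder.
  remainder -q² + ⅕q + 6/5 ≠ 0; add g_3 = -q² + ⅕q + 6/5 to the basis.

The other S-polynomials (S(f_1,g_3), S(f_2,g_3)) all reduce to 0 modulo the current basis, so we have a Gröbner basis.
Inter-reduce: drop elements whose leading term is divisible by another's, tail-reduce, and make monic.
Reduced Gröbner basis: {q² - ⅕q - 6/5, p + 1}.

Buchberger on the second generating set:
h_1 = 60pq² - 18pq + 21p - 6q + 93, LT = pq².
h_2 = -100pq² + 30pq - 50p + 10q - 170, LT = pq².

S(h_1,h_2): lcm = pq². S = -3/20p - 3/20.
  leading term p: no divisor's leading term divides it; move -3/20p to the remainder.
  leading term 1: no divisor's leading term divides it; move -3/20 to the remainder.
  remainder -3/20p - 3/20 ≠ 0; add k_3 = -3/20p - 3/20 to the basis.

S(h_1,k_3): lcm = pq². S = -3/10pq - q² + 7/20p - 1/10q + 31/20.
  leading term pq: subtract (2q)·k_3 from -3/10pq - q² + 7/20p - 1/10q + 31/20 → -q² + 7/20p + ⅕q + 31/20
  leading term q²: no divisor's leading term divides it; move -q² to the remainder.
  leading term p: subtract (-7/3)·k_3 from 7/20p + ⅕q + 31/20 → ⅕q + 6/5
  leading term q: no divisor's leading term divides it; move ⅕q to the remainder.
  leading term 1: no divisor's leading term divides it; move 6/5 to the remainder.
  remainder -q² + ⅕q + 6/5 ≠ 0; add k_4 = -q² + ⅕q + 6/5 to the basis.

The other S-polynomials (S(h_2,k_3), S(h_1,k_4), S(h_2,k_4), S(k_3,k_4)) all reduce to 0 modulo the current basis, so we have a Gröbner basis.
Inter-reduce: drop elements whose leading term is divisible by another's, tail-reduce, and make monic.
Reduced Gröbner basis: {q² - ⅕q - 6/5, p + 1}.

The two bases agree; hence the ideals are identical.

Yes, the ideals are equal.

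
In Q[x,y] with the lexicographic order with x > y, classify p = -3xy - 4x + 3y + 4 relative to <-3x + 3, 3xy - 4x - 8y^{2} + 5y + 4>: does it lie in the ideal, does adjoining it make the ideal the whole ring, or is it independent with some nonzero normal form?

-3xy - 4x + 3y + 4 lies in I (it reduces to 0).

First compute the reduced Gröbner basis of I by Buchberger's algorithm.
f_1 = -3x + 3, LT = x.
f_2 = 3xy - 4x - 8y^{2} + 5y + 4, LT = xy.

S(f_1,f_2): lcm = xy. S = \tfrac{4}{3}x + \tfrac{8}{3}y^{2} - \tfrac{8}{3}y - \tfrac{4}{3}.
  reduce S modulo (f_1, f_2):
  remainder \tfrac{8}{3}y^{2} - \tfrac{8}{3}y ≠ 0; add h_3 = \tfrac{8}{3}y^{2} - \tfrac{8}{3}y to the basis.

The other S-polynomials (S(f_1,h_3), S(f_2,h_3)) all reduce to 0 modulo the current basis, so we have a Gröbner basis.
Inter-reduce: drop elements whose leading term is divisible by another's, tail-reduce, and make monic.
Reduced Gröbner basis: {x - 1, y^{2} - y}.
Label its elements g_1 = x - 1, g_2 = y^{2} - y.

Reduce p = -3xy - 4x + 3y + 4 modulo G:
  leading term xy: subtract (-3y)·g_1 from -3xy - 4x + 3y + 4 → -4x + 4
  leading term x: subtract (-4)·g_1 from -4x + 4 → 0
  normal form = 0.
Since the normal form is 0, p ∈ I.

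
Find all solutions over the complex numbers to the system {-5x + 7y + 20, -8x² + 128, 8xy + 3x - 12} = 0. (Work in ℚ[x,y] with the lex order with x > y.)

Compute a lex Gröbner basis by Buchberger's algorithm.
f_1 = -5x + 7y + 20, LT = x.
f_2 = -8x² + 128, LT = x².
f_3 = 8xy + 3x - 12, LT = xy.

S(f_1,f_2): lcm = x². S = -7/5xy - 4x + 16.
  reduce S modulo (f_1, f_2, f_3):
  remainder -49/25y² - 56/5y ≠ 0; add h_4 = -49/25y² - 56/5y to the basis.

S(f_1,f_3): lcm = xy. S = -⅜x - 7/5y² - 4y + 3/2.
  reduce S modulo (f_1, f_2, f_3, h_4):
  remainder 139/40y ≠ 0; add h_5 = 139/40y to the basis.

The other S-polynomials (S(f_2,f_3), S(f_1,h_4), S(f_2,h_4), S(f_3,h_4), S(f_1,h_5), S(f_2,h_5), S(f_3,h_5), S(h_4,h_5)) all reduce to 0 modulo the current basis, so we have a Gröbner basis.
Inter-reduce: drop elements whose leading term is divisible by another's, tail-reduce, and make monic.
Reduced Gröbner basis: {x - 4, y}.

From the last basis element, y = 0, so y takes values in {0}. Each choice, substituted upward through the basis, yields the corresponding point(s) of the solution set.
  y = 0: the earlier basis element becomes x - 4 = 0, giving x = 4 — point (4, 0).
This is the nonlinear analogue of row-reducing a linear system.

{(4, 0)}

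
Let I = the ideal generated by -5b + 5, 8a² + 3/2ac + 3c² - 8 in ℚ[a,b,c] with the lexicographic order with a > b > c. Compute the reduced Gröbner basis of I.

f_1 = -5b + 5, LT = b.
f_2 = 8a² + 3/2ac + 3c² - 8, LT = a².

The S-polynomials (S(f_1,f_2)) all reduce to 0 modulo the current basis, so we have a Gröbner basis.

G = {a² + 3/16ac + ⅜c² - 1, b - 1}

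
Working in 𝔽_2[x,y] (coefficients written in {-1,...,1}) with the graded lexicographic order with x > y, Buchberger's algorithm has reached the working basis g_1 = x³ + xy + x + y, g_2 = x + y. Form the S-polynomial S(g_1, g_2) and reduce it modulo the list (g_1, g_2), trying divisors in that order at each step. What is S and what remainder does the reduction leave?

lcm(LM(g_1), LM(g_2)) = x³.
S = (lcm/LT(g_1))·g_1 − (lcm/LT(g_2))·g_2 = x²y + xy + x + y.
Reduce S modulo (g_1, g_2) in that order:
  leading term x²y: subtract (xy)·g_2 from x²y + xy + x + y → xy² + xy + x + y
  leading term xy²: subtract (y²)·g_2 from xy² + xy + x + y → y³ + xy + x + y
  leading term y³: no divisor's leading term divides it; move y³ to the remainder.
  leading term xy: subtract (y)·g_2 from xy + x + y → y² + x + y
  leading term y²: no divisor's leading term divides it; move y² to the remainder.
  leading term x: subtract (1)·g_2 from x + y → 0
The remainder y³ + y² is nonzero, so it would be added as the next basis element.

S(g_1, g_2) = x²y + xy + x + y; remainder on division = y³ + y².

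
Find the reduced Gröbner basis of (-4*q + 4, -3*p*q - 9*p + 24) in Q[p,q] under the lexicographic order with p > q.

G = {p - 2, q - 1}

f_1 = -4*q + 4, LT = q.
f_2 = -3*p*q - 9*p + 24, LT = p*q.

S(f_1,f_2): lcm = p*q. S = -4*p + 8.
  leading term p: no divisor's leading term divides it; move -4*p to the remainder.
  leading term 1: no divisor's leading term divides it; move 8 to the remainder.
  remainder -4*p + 8 ≠ 0; add g_3 = -4*p + 8 to the basis.

The other S-polynomials (S(f_1,g_3), S(f_2,g_3)) all reduce to 0 modulo the current basis, so we have a Gröbner basis.
Inter-reduce: drop elements whose leading term is divisible by another's, tail-reduce, and make monic.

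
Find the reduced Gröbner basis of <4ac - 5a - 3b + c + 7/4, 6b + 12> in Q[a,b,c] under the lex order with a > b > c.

f_1 = 4ac - 5a - 3b + c + 7/4, LT = ac.
f_2 = 6b + 12, LT = b.

The S-polynomials (S(f_1,f_2)) all reduce to 0 modulo the current basis, so we have a Gröbner basis.

G = {ac - 5/4a + 1/4c + 31/16, b + 2}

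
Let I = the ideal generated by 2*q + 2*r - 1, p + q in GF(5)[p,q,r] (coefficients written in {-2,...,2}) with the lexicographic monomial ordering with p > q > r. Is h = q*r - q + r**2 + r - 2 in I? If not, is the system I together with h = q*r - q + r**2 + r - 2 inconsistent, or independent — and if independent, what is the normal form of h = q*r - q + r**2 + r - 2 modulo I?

First compute the reduced Gröbner basis of I by Buchberger's algorithm.
f_1 = 2*q + 2*r - 1, LT = q.
f_2 = p + q, LT = p.

The S-polynomials (S(f_1,f_2)) all reduce to 0 modulo the current basis, so we have a Gröbner basis.
Inter-reduce: drop elements whose leading term is divisible by another's, tail-reduce, and make monic.
Reduced Gröbner basis: {p - r - 2, q + r + 2}.
Label its elements g_1 = p - r - 2, g_2 = q + r + 2.

Reduce h = q*r - q + r**2 + r - 2 modulo G:
  leading term q*r: subtract (r)·g_2 from q*r - q + r**2 + r - 2 → -q - r - 2
  leading term q: subtract (-1)·g_2 from -q - r - 2 → 0
  normal form = 0.
Since the normal form is 0, h ∈ I.

The remainder on division by a Gröbner basis is unique — it is the normal form.

q*r - q + r**2 + r - 2 lies in I (it reduces to 0).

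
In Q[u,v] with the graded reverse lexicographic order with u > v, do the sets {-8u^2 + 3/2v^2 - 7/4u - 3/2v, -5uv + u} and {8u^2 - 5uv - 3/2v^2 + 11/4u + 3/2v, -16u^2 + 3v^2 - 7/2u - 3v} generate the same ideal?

Yes, the ideals are equal.

Equality of ideals is decidable: compute both reduced Gröbner bases (unique for the ordering) and check whether they agree.
Buchberger on the first generating set:
f_1 = -8u^2 + 3/2v^2 - 7/4u - 3/2v, LT = u^2.
f_2 = -5uv + u, LT = uv.

S(f_1,f_2): lcm = u^2v. S = -3/16v^3 + 1/5u^2 + 7/32uv + 3/16v^2.
  leading term v^3: no divisor's leading term divides it; move -3/16v^3 to the remainder.
  leading term u^2: subtract (-1/40)·f_1 from 1/5u^2 + 7/32uv + 3/16v^2 → 7/32uv + 9/40v^2 - 7/160u - 3/80v
  leading term uv: subtract (-7/160)·f_2 from 7/32uv + 9/40v^2 - 7/160u - 3/80v → 9/40v^2 - 3/80v
  leading term v^2: no divisor's leading term divides it; move 9/40v^2 to the remainder.
  leading term v: no divisor's leading term divides it; move -3/80v to the remainder.
  remainder -3/16v^3 + 9/40v^2 - 3/80v ≠ 0; add g_3 = -3/16v^3 + 9/40v^2 - 3/80v to the basis.

The other S-polynomials (S(f_1,g_3), S(f_2,g_3)) all reduce to 0 modulo the current basis, so we have a Gröbner basis.
Inter-reduce: drop elements whose leading term is divisible by another's, tail-reduce, and make monic.
Reduced Gröbner basis: {v^3 - 6/5v^2 + 1/5v, u^2 - 3/16v^2 + 7/32u + 3/16v, uv - 1/5u}.

Buchberger on the second generating set:
h_1 = 8u^2 - 5uv - 3/2v^2 + 11/4u + 3/2v, LT = u^2.
h_2 = -16u^2 + 3v^2 - 7/2u - 3v, LT = u^2.

S(h_1,h_2): lcm = u^2. S = -5/8uv + 1/8u.
  leading term uv: no divisor's leading term divides it; move -5/8uv to the remainder.
  leading term u: no divisor's leading term divides it; move 1/8u to the remainder.
  remainder -5/8uv + 1/8u ≠ 0; add k_3 = -5/8uv + 1/8u to the basis.

S(h_1,k_3): lcm = u^2v. S = -5/8uv^2 - 3/16v^3 + 1/5u^2 + 11/32uv + 3/16v^2.
  leading term uv^2: subtract (v)·k_3 from -5/8uv^2 - 3/16v^3 + 1/5u^2 + 11/32uv + 3/16v^2 → -3/16v^3 + 1/5u^2 + 7/32uv + 3/16v^2
  leading term v^3: no divisor's leading term divides it; move -3/16v^3 to the remainder.
  leading term u^2: subtract (1/40)·h_1 from 1/5u^2 + 7/32uv + 3/16v^2 → 11/32uv + 9/40v^2 - 11/160u - 3/80v
  leading term uv: subtract (-11/20)·k_3 from 11/32uv + 9/40v^2 - 11/160u - 3/80v → 9/40v^2 - 3/80v
  leading term v^2: no divisor's leading term divides it; move 9/40v^2 to the remainder.
  leading term v: no divisor's leading term divides it; move -3/80v to the remainder.
  remainder -3/16v^3 + 9/40v^2 - 3/80v ≠ 0; add k_4 = -3/16v^3 + 9/40v^2 - 3/80v to the basis.

The other S-polynomials (S(h_2,k_3), S(h_1,k_4), S(h_2,k_4), S(k_3,k_4)) all reduce to 0 modulo the current basis, so we have a Gröbner basis.
Inter-reduce: drop elements whose leading term is divisible by another's, tail-reduce, and make monic.
Reduced Gröbner basis: {v^3 - 6/5v^2 + 1/5v, u^2 - 3/16v^2 + 7/32u + 3/16v, uv - 1/5u}.

These coincide, so the ideals are equal.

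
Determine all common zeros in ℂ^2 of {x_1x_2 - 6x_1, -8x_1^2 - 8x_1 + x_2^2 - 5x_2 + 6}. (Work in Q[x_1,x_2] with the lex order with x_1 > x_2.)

Compute a lex Gröbner basis by Buchberger's algorithm.
f_1 = x_1x_2 - 6x_1, LT = x_1x_2.
f_2 = -8x_1^2 - 8x_1 + x_2^2 - 5x_2 + 6, LT = x_1^2.

S(f_1,f_2): lcm = x_1^2x_2. S = -6x_1^2 - x_1x_2 + 1/8x_2^3 - 5/8x_2^2 + 3/4x_2.
  leading term x_1^2: subtract (3/4)·f_2 from -6x_1^2 - x_1x_2 + 1/8x_2^3 - 5/8x_2^2 + 3/4x_2 → -x_1x_2 + 6x_1 + 1/8x_2^3 - 11/8x_2^2 + 9/2x_2 - 9/2
  leading term x_1x_2: subtract (-1)·f_1 from -x_1x_2 + 6x_1 + 1/8x_2^3 - 11/8x_2^2 + 9/2x_2 - 9/2 → 1/8x_2^3 - 11/8x_2^2 + 9/2x_2 - 9/2
  leading term x_2^3: no divisor's leading term divides it; move 1/8x_2^3 to the remainder.
  leading term x_2^2: no divisor's leading term divides it; move -11/8x_2^2 to the remainder.
  leading term x_2: no divisor's leading term divides it; move 9/2x_2 to the remainder.
  leading term 1: no divisor's leading term divides it; move -9/2 to the remainder.
  remainder 1/8x_2^3 - 11/8x_2^2 + 9/2x_2 - 9/2 ≠ 0; add h_3 = 1/8x_2^3 - 11/8x_2^2 + 9/2x_2 - 9/2 to the basis.

S(f_1,h_3): lcm = x_1x_2^3. S = 5x_1x_2^2 - 36x_1x_2 + 36x_1.
  leading term x_1x_2^2: subtract (5x_2)·f_1 from 5x_1x_2^2 - 36x_1x_2 + 36x_1 → -6x_1x_2 + 36x_1
  leading term x_1x_2: subtract (-6)·f_1 from -6x_1x_2 + 36x_1 → 0
  remainder 0.

S(f_2,h_3): leading monomials are coprime, so the S-polynomial reduces to 0 (Buchberger's first criterion).
Every S-polynomial of the final basis reduces to 0, so we have a Gröbner basis.
Inter-reduce: drop elements whose leading term is divisible by another's, tail-reduce, and make monic.
Reduced Gröbner basis: {x_1^2 + x_1 - 1/8x_2^2 + 5/8x_2 - 3/4, x_1x_2 - 6x_1, x_2^3 - 11x_2^2 + 36x_2 - 36}.

Elimination: the polynomial x_2^3 - 11x_2^2 + 36x_2 - 36 lies in the elimination ideal for x_2, so x_2 ∈ {2, 3, 6}. For each such x_2, the remaining basis elements (now univariate) give the rest of the solution.
  x_2 = 2: the earlier basis elements become x_1^2 + x_1 = 0; -4x_1 = 0, giving x_1 = 0 — point (0, 2).
  x_2 = 3: the earlier basis elements become x_1^2 + x_1 = 0; -3x_1 = 0, giving x_1 = 0 — point (0, 3).
  x_2 = 6: the earlier basis element becomes x_1^2 + x_1 - 3/2 = 0, giving x_1 = -1/2 + sqrt(7)/2, -sqrt(7)/2 - 1/2 — points (-1/2 + sqrt(7)/2, 6), (-sqrt(7)/2 - 1/2, 6).

{(0, 2), (0, 3), (-1/2 + sqrt(7)/2, 6), (-sqrt(7)/2 - 1/2, 6)}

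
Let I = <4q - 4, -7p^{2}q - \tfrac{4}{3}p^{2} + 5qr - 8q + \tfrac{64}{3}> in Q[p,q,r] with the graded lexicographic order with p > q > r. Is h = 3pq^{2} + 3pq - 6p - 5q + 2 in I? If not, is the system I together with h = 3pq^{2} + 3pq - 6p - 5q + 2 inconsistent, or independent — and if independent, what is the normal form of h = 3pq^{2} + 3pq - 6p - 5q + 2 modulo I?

Adjoining 3pq^{2} + 3pq - 6p - 5q + 2 makes the ideal the whole ring: the system is inconsistent.

First compute the reduced Gröbner basis of I by Buchberger's algorithm.
f_1 = 4q - 4, LT = q.
f_2 = -7p^{2}q - \tfrac{4}{3}p^{2} + 5qr - 8q + \tfrac{64}{3}, LT = p^{2}q.

S(f_1,f_2): lcm = p^{2}q. S = -\tfrac{25}{21}p^{2} + \tfrac{5}{7}qr - \tfrac{8}{7}q + \tfrac{64}{21}.
  reduce S modulo (f_1, f_2):
  remainder -\tfrac{25}{21}p^{2} + \tfrac{5}{7}r + \tfrac{40}{21} ≠ 0; add k_3 = -\tfrac{25}{21}p^{2} + \tfrac{5}{7}r + \tfrac{40}{21} to the basis.

The other S-polynomials (S(f_1,k_3), S(f_2,k_3)) all reduce to 0 modulo the current basis, so we have a Gröbner basis.
Inter-reduce: drop elements whose leading term is divisible by another's, tail-reduce, and make monic.
Reduced Gröbner basis: {p^{2} - \tfrac{3}{5}r - \tfrac{8}{5}, q - 1}.
Label its elements g_1 = p^{2} - \tfrac{3}{5}r - \tfrac{8}{5}, g_2 = q - 1.

Reduce h = 3pq^{2} + 3pq - 6p - 5q + 2 modulo G:
  leading term pq^{2}: subtract (3pq)·g_2 from 3pq^{2} + 3pq - 6p - 5q + 2 → 6pq - 6p - 5q + 2
  leading term pq: subtract (6p)·g_2 from 6pq - 6p - 5q + 2 → -5q + 2
  leading term q: subtract (-5)·g_2 from -5q + 2 → -3
  leading term 1: no divisor's leading term divides it; move -3 to the remainder.
  normal form = -3.
The normal form is nonzero, so h ∉ I. Since h minus its normal form lies in I, I + (h) = I + (n) where n = -3; decide whether this ideal is the whole ring.
Here n = -3 is a nonzero constant, hence a unit: 1 ∈ I + (h), the Gröbner basis of I + (h) is {1}, and the enlarged system has no common solution — adjoining h is inconsistent.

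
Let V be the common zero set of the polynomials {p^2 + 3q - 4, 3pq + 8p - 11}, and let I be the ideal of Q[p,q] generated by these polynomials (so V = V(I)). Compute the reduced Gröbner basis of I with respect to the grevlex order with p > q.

G = {p^2 + 3q - 4, pq + 8/3p - 11/3, q^2 + 11/9p + 4/3q - 32/9}

f_1 = p^2 + 3q - 4, LT = p^2.
f_2 = 3pq + 8p - 11, LT = pq.

S(f_1,f_2): lcm = p^2q. S = -8/3p^2 + 3q^2 + 11/3p - 4q.
  leading term p^2: subtract (-8/3)·f_1 from -8/3p^2 + 3q^2 + 11/3p - 4q → 3q^2 + 11/3p + 4q - 32/3
  leading term q^2: no divisor's leading term divides it; move 3q^2 to the remainder.
  leading term p: no divisor's leading term divides it; move 11/3p to the remainder.
  leading term q: no divisor's leading term divides it; move 4q to the remainder.
  leading term 1: no divisor's leading term divides it; move -32/3 to the remainder.
  remainder 3q^2 + 11/3p + 4q - 32/3 ≠ 0; add g_3 = 3q^2 + 11/3p + 4q - 32/3 to the basis.

The other S-polynomials (S(f_1,g_3), S(f_2,g_3)) all reduce to 0 modulo the current basis, so we have a Gröbner basis.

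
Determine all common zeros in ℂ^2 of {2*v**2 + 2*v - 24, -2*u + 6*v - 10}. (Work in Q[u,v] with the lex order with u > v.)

{(-17, -4), (4, 3)}

Compute a lex Gröbner basis by Buchberger's algorithm.
f_1 = 2*v**2 + 2*v - 24, LT = v**2.
f_2 = -2*u + 6*v - 10, LT = u.

S(f_1,f_2): leading monomials are coprime, so the S-polynomial reduces to 0 (Buchberger's first criterion).
Every S-polynomial of the final basis reduces to 0, so we have a Gröbner basis.
Inter-reduce: drop elements whose leading term is divisible by another's, tail-reduce, and make monic.
Reduced Gröbner basis: {u - 3*v + 5, v**2 + v - 12}.

Since the basis is lex-ordered, v**2 + v - 12 is univariate in v. Its roots are {-4, 3}. Back-substituting each root into the other basis elements fixes the other coordinates.
  v = -4: the earlier basis element becomes u + 17 = 0, giving u = -17 — point (-17, -4).
  v = 3: the earlier basis element becomes u - 4 = 0, giving u = 4 — point (4, 3).
Substituting each solution back into the original system confirms all equations vanish.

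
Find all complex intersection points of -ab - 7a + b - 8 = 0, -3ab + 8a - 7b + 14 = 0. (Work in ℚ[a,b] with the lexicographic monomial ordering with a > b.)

Compute a lex Gröbner basis by Buchberger's algorithm.
f_1 = -ab - 7a + b - 8, LT = ab.
f_2 = -3ab + 8a - 7b + 14, LT = ab.

S(f_1,f_2): lcm = ab. S = 29/3a - 10/3b + 38/3.
  leading term a: no divisor's leading term divides it; move 29/3a to the remainder.
  leading term b: no divisor's leading term divides it; move -10/3b to the remainder.
  leading term 1: no divisor's leading term divides it; move 38/3 to the remainder.
  remainder 29/3a - 10/3b + 38/3 ≠ 0; add h_3 = 29/3a - 10/3b + 38/3 to the basis.

S(f_1,h_3): lcm = ab. S = 7a + 10/29b² - 67/29b + 8.
  leading term a: subtract (21/29)·h_3 from 7a + 10/29b² - 67/29b + 8 → 10/29b² + 3/29b - 34/29
  leading term b²: no divisor's leading term divides it; move 10/29b² to the remainder.
  leading term b: no divisor's leading term divides it; move 3/29b to the remainder.
  leading term 1: no divisor's leading term divides it; move -34/29 to the remainder.
  remainder 10/29b² + 3/29b - 34/29 ≠ 0; add h_4 = 10/29b² + 3/29b - 34/29 to the basis.

The other S-polynomials (S(f_2,h_3), S(f_1,h_4), S(f_2,h_4), S(h_3,h_4)) all reduce to 0 modulo the current basis, so we have a Gröbner basis.
Inter-reduce: drop elements whose leading term is divisible by another's, tail-reduce, and make monic.
Reduced Gröbner basis: {a - 10/29b + 38/29, b² + 3/10b - 17/5}.

The lex basis is triangular: the last element involves only b. Solving b² + 3/10b - 17/5 = 0 gives b ∈ {-2, 17/10}; substituting each value into the earlier elements determines the remaining variables.
  b = -2: the earlier basis element becomes a + 2 = 0, giving a = -2 — point (-2, -2).
  b = 17/10: the earlier basis element becomes a + 21/29 = 0, giving a = -21/29 — point (-21/29, 17/10).
Check: every point annihilates each of the original generators.
This is the nonlinear analogue of row-reducing a linear system.

{(-2, -2), (-21/29, 17/10)}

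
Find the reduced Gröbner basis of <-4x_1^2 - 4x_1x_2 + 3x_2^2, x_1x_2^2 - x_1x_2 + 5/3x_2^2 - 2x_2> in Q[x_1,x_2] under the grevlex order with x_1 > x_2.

G = {x_2^4 + 11/9x_2^3 - 4/9x_1x_2 - 172/27x_2^2 + 40/9x_2, x_1x_2^2 - x_1x_2 + 5/3x_2^2 - 2x_2, x_1^2 + x_1x_2 - 3/4x_2^2}

Buchberger's algorithm terminates because the ascending chain of leading-term ideals stabilizes.

f_1 = -4x_1^2 - 4x_1x_2 + 3x_2^2, LT = x_1^2.
f_2 = x_1x_2^2 - x_1x_2 + 5/3x_2^2 - 2x_2, LT = x_1x_2^2.

S(f_1,f_2): lcm = x_1^2x_2^2. S = x_1x_2^3 - 3/4x_2^4 + x_1^2x_2 - 5/3x_1x_2^2 + 2x_1x_2.
  reduce S modulo (f_1, f_2):
  remainder -3/4x_2^4 - 11/12x_2^3 + 1/3x_1x_2 + 43/9x_2^2 - 10/3x_2 ≠ 0; add g_3 = -3/4x_2^4 - 11/12x_2^3 + 1/3x_1x_2 + 43/9x_2^2 - 10/3x_2 to the basis.

The other S-polynomials (S(f_1,g_3), S(f_2,g_3)) all reduce to 0 modulo the current basis, so we have a Gröbner basis.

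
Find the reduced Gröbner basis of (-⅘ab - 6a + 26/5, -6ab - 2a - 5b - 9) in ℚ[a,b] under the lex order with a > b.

This is the nonlinear analogue of row-reducing a linear system.

f_1 = -⅘ab - 6a + 26/5, LT = ab.
f_2 = -6ab - 2a - 5b - 9, LT = ab.

S(f_1,f_2): lcm = ab. S = 43/6a - ⅚b - 8.
  reduce S modulo (f_1, f_2):
  remainder 43/6a - ⅚b - 8 ≠ 0; add g_3 = 43/6a - ⅚b - 8 to the basis.

S(f_1,g_3): lcm = ab. S = 15/2a + 5/43b² + 48/43b - 13/2.
  reduce S modulo (f_1, f_2, g_3):
  remainder 5/43b² + 171/86b + 161/86 ≠ 0; add g_4 = 5/43b² + 171/86b + 161/86 to the basis.

The other S-polynomials (S(f_2,g_3), S(f_1,g_4), S(f_2,g_4), S(g_3,g_4)) all reduce to 0 modulo the current basis, so we have a Gröbner basis.
Inter-reduce: drop elements whose leading term is divisible by another's, tail-reduce, and make monic.

G = {a - 5/43b - 48/43, b² + 171/10b + 161/10}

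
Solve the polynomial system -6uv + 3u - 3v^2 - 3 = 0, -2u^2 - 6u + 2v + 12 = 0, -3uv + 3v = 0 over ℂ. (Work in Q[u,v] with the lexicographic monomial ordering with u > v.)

{(1, -2)}

Compute a lex Gröbner basis by Buchberger's algorithm.
f_1 = -6uv + 3u - 3v^2 - 3, LT = uv.
f_2 = -2u^2 - 6u + 2v + 12, LT = u^2.
f_3 = -3uv + 3v, LT = uv.

S(f_1,f_2): lcm = u^2v. S = -1/2u^2 + 1/2uv^2 - 3uv + 1/2u + v^2 + 6v.
  leading term u^2: subtract (1/4)·f_2 from -1/2u^2 + 1/2uv^2 - 3uv + 1/2u + v^2 + 6v → 1/2uv^2 - 3uv + 2u + v^2 + 11/2v - 3
  leading term uv^2: subtract (-1/12v)·f_1 from 1/2uv^2 - 3uv + 2u + v^2 + 11/2v - 3 → -11/4uv + 2u - 1/4v^3 + v^2 + 21/4v - 3
  leading term uv: subtract (11/24)·f_1 from -11/4uv + 2u - 1/4v^3 + v^2 + 21/4v - 3 → 5/8u - 1/4v^3 + 19/8v^2 + 21/4v - 13/8
  leading term u: no divisor's leading term divides it; move 5/8u to the remainder.
  leading term v^3: no divisor's leading term divides it; move -1/4v^3 to the remainder.
  leading term v^2: no divisor's leading term divides it; move 19/8v^2 to the remainder.
  leading term v: no divisor's leading term divides it; move 21/4v to the remainder.
  leading term 1: no divisor's leading term divides it; move -13/8 to the remainder.
  remainder 5/8u - 1/4v^3 + 19/8v^2 + 21/4v - 13/8 ≠ 0; add h_4 = 5/8u - 1/4v^3 + 19/8v^2 + 21/4v - 13/8 to the basis.

S(f_1,f_3): lcm = uv. S = -1/2u + 1/2v^2 + v + 1/2.
  leading term u: subtract (-4/5)·h_4 from -1/2u + 1/2v^2 + v + 1/2 → -1/5v^3 + 12/5v^2 + 26/5v - 4/5
  leading term v^3: no divisor's leading term divides it; move -1/5v^3 to the remainder.
  leading term v^2: no divisor's leading term divides it; move 12/5v^2 to the remainder.
  leading term v: no divisor's leading term divides it; move 26/5v to the remainder.
  leading term 1: no divisor's leading term divides it; move -4/5 to the remainder.
  remainder -1/5v^3 + 12/5v^2 + 26/5v - 4/5 ≠ 0; add h_5 = -1/5v^3 + 12/5v^2 + 26/5v - 4/5 to the basis.

S(f_2,f_3): lcm = u^2v. S = 4uv - v^2 - 6v.
  leading term uv: subtract (-2/3)·f_1 from 4uv - v^2 - 6v → 2u - 3v^2 - 6v - 2
  leading term u: subtract (16/5)·h_4 from 2u - 3v^2 - 6v - 2 → 4/5v^3 - 53/5v^2 - 114/5v + 16/5
  leading term v^3: subtract (-4)·h_5 from 4/5v^3 - 53/5v^2 - 114/5v + 16/5 → -v^2 - 2v
  leading term v^2: no divisor's leading term divides it; move -v^2 to the remainder.
  leading term v: no divisor's leading term divides it; move -2v to the remainder.
  remainder -v^2 - 2v ≠ 0; add h_6 = -v^2 - 2v to the basis.

S(f_1,h_4): lcm = uv. S = -1/2u + 2/5v^4 - 19/5v^3 - 79/10v^2 + 13/5v + 1/2.
  leading term u: subtract (-4/5)·h_4 from -1/2u + 2/5v^4 - 19/5v^3 - 79/10v^2 + 13/5v + 1/2 → 2/5v^4 - 4v^3 - 6v^2 + 34/5v - 4/5
  leading term v^4: subtract (-2v)·h_5 from 2/5v^4 - 4v^3 - 6v^2 + 34/5v - 4/5 → 4/5v^3 + 22/5v^2 + 26/5v - 4/5
  leading term v^3: subtract (-4)·h_5 from 4/5v^3 + 22/5v^2 + 26/5v - 4/5 → 14v^2 + 26v - 4
  leading term v^2: subtract (-14)·h_6 from 14v^2 + 26v - 4 → -2v - 4
  leading term v: no divisor's leading term divides it; move -2v to the remainder.
  leading term 1: no divisor's leading term divides it; move -4 to the remainder.
  remainder -2v - 4 ≠ 0; add h_7 = -2v - 4 to the basis.

The other S-polynomials (S(f_2,h_4), S(f_3,h_4), S(f_1,h_5), S(f_2,h_5), S(f_3,h_5), S(h_4,h_5), S(f_1,h_6), S(f_2,h_6), S(f_3,h_6), S(h_4,h_6), S(h_5,h_6), S(f_1,h_7), S(f_2,h_7), S(f_3,h_7), S(h_4,h_7), S(h_5,h_7), S(h_6,h_7)) all reduce to 0 modulo the current basis, so we have a Gröbner basis.
Inter-reduce: drop elements whose leading term is divisible by another's, tail-reduce, and make monic.
Reduced Gröbner basis: {u - 1, v + 2}.

A lex Gröbner basis eliminates variables successively. Here v + 2 depends only on v, with roots {-2}; lifting each root through the earlier basis elements recovers the full solutions.
  v = -2: the earlier basis element becomes u - 1 = 0, giving u = 1 — point (1, -2).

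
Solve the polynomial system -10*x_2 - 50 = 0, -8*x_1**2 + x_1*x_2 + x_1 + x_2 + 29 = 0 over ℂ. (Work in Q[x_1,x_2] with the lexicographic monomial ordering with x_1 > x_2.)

{(-2, -5), (3/2, -5)}

Compute a lex Gröbner basis by Buchberger's algorithm.
f_1 = -10*x_2 - 50, LT = x_2.
f_2 = -8*x_1**2 + x_1*x_2 + x_1 + x_2 + 29, LT = x_1**2.

The S-polynomials (S(f_1,f_2)) all reduce to 0 modulo the current basis, so we have a Gröbner basis.
Inter-reduce: drop elements whose leading term is divisible by another's, tail-reduce, and make monic.
Reduced Gröbner basis: {x_1**2 + 1/2*x_1 - 3, x_2 + 5}.

A lex Gröbner basis eliminates variables successively. Here x_2 + 5 depends only on x_2, with roots {-5}; lifting each root through the earlier basis elements recovers the full solutions.
  x_2 = -5: the earlier basis element becomes x_1**2 + 1/2*x_1 - 3 = 0, giving x_1 = -2, 3/2 — points (-2, -5), (3/2, -5).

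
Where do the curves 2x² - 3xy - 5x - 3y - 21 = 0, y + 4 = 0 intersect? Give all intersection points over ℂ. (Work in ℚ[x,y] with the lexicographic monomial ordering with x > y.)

{(-9/2, -4), (1, -4)}

Compute a lex Gröbner basis by Buchberger's algorithm.
f_1 = 2x² - 3xy - 5x - 3y - 21, LT = x².
f_2 = y + 4, LT = y.

The S-polynomials (S(f_1,f_2)) all reduce to 0 modulo the current basis, so we have a Gröbner basis.
Inter-reduce: drop elements whose leading term is divisible by another's, tail-reduce, and make monic.
Reduced Gröbner basis: {x² + 7/2x - 9/2, y + 4}.

Elimination: the polynomial y + 4 lies in the elimination ideal for y, so y ∈ {-4}. For each such y, the remaining basis elements (now univariate) give the rest of the solution.
  y = -4: the earlier basis element becomes x² + 7/2x - 9/2 = 0, giving x = -9/2, 1 — points (-9/2, -4), (1, -4).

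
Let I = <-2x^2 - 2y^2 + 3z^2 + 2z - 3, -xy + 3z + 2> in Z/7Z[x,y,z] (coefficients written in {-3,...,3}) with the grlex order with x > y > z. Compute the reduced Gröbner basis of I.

G = {y^3 + 2yz^2 + 3xz - yz + 2x - 2y, x^2 + y^2 + 2z^2 - z - 2, xy - 3z - 2}

f_1 = -2x^2 - 2y^2 + 3z^2 + 2z - 3, LT = x^2.
f_2 = -xy + 3z + 2, LT = xy.

S(f_1,f_2): lcm = x^2y. S = y^3 + 2yz^2 + 3xz - yz + 2x - 2y.
  leading term y^3: no divisor's leading term divides it; move y^3 to the remainder.
  leading term yz^2: no divisor's leading term divides it; move 2yz^2 to the remainder.
  leading term xz: no divisor's leading term divides it; move 3xz to the remainder.
  leading term yz: no divisor's leading term divides it; move -yz to the remainder.
  leading term x: no divisor's leading term divides it; move 2x to the remainder.
  leading term y: no divisor's leading term divides it; move -2y to the remainder.
  remainder y^3 + 2yz^2 + 3xz - yz + 2x - 2y ≠ 0; add g_3 = y^3 + 2yz^2 + 3xz - yz + 2x - 2y to the basis.

S(f_1,g_3): leading monomials are coprime, so the S-polynomial reduces to 0 (Buchberger's first criterion).
S(f_2,g_3): lcm = xy^3. S = -2xyz^2 - 3x^2z + xyz - 3y^2z - 2x^2 + 2xy - 2y^2.
  leading term xyz^2: subtract (2z^2)·f_2 from -2xyz^2 - 3x^2z + xyz - 3y^2z - 2x^2 + 2xy - 2y^2 → -3x^2z + xyz - 3y^2z + z^3 - 2x^2 + 2xy - 2y^2 + 3z^2
  leading term x^2z: subtract (-2z)·f_1 from -3x^2z + xyz - 3y^2z + z^3 - 2x^2 + 2xy - 2y^2 + 3z^2 → xyz - 2x^2 + 2xy - 2y^2 + z
  leading term xyz: subtract (-z)·f_2 from xyz - 2x^2 + 2xy - 2y^2 + z → -2x^2 + 2xy - 2y^2 + 3z^2 + 3z
  leading term x^2: subtract (1)·f_1 from -2x^2 + 2xy - 2y^2 + 3z^2 + 3z → 2xy + z + 3
  leading term xy: subtract (-2)·f_2 from 2xy + z + 3 → 0
  remainder 0.

Every S-polynomial of the final basis reduces to 0, so we have a Gröbner basis.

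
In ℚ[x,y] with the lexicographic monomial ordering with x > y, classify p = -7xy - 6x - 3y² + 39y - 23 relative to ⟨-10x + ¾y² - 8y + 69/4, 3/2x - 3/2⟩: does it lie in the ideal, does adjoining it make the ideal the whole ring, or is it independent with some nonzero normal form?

First compute the reduced Gröbner basis of I by Buchberger's algorithm.
f_1 = -10x + ¾y² - 8y + 69/4, LT = x.
f_2 = 3/2x - 3/2, LT = x.

S(f_1,f_2): lcm = x. S = -3/40y² + ⅘y - 29/40.
  reduce S modulo (f_1, f_2):
  remainder -3/40y² + ⅘y - 29/40 ≠ 0; add h_3 = -3/40y² + ⅘y - 29/40 to the basis.

The other S-polynomials (S(f_1,h_3), S(f_2,h_3)) all reduce to 0 modulo the current basis, so we have a Gröbner basis.
Inter-reduce: drop elements whose leading term is divisible by another's, tail-reduce, and make monic.
Reduced Gröbner basis: {x - 1, y² - 32/3y + 29/3}.
Label its elements g_1 = x - 1, g_2 = y² - 32/3y + 29/3.

Reduce p = -7xy - 6x - 3y² + 39y - 23 modulo G:
  leading term xy: subtract (-7y)·g_1 from -7xy - 6x - 3y² + 39y - 23 → -6x - 3y² + 32y - 23
  leading term x: subtract (-6)·g_1 from -6x - 3y² + 32y - 23 → -3y² + 32y - 29
  leading term y²: subtract (-3)·g_2 from -3y² + 32y - 29 → 0
  normal form = 0.
Since the normal form is 0, p ∈ I.

-7xy - 6x - 3y² + 39y - 23 lies in I (it reduces to 0).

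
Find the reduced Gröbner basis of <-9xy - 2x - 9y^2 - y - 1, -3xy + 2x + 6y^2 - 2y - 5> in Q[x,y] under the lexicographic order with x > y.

G = {x + 27/8y^2 - 5/8y - 7/4, y^3 - 7/27y^2 - 16/27y - 4/27}

Buchberger's algorithm terminates because the ascending chain of leading-term ideals stabilizes.

f_1 = -9xy - 2x - 9y^2 - y - 1, LT = xy.
f_2 = -3xy + 2x + 6y^2 - 2y - 5, LT = xy.

S(f_1,f_2): lcm = xy. S = 8/9x + 3y^2 - 5/9y - 14/9.
  reduce S modulo (f_1, f_2):
  remainder 8/9x + 3y^2 - 5/9y - 14/9 ≠ 0; add g_3 = 8/9x + 3y^2 - 5/9y - 14/9 to the basis.

S(f_1,g_3): lcm = xy. S = 2/9x - 27/8y^3 + 13/8y^2 + 67/36y + 1/9.
  reduce S modulo (f_1, f_2, g_3):
  remainder -27/8y^3 + 7/8y^2 + 2y + 1/2 ≠ 0; add g_4 = -27/8y^3 + 7/8y^2 + 2y + 1/2 to the basis.

The other S-polynomials (S(f_2,g_3), S(f_1,g_4), S(f_2,g_4), S(g_3,g_4)) all reduce to 0 modulo the current basis, so we have a Gröbner basis.
Inter-reduce: drop elements whose leading term is divisible by another's, tail-reduce, and make monic.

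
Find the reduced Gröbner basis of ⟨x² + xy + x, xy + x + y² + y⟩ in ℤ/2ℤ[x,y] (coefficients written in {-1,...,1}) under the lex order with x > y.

G = {x², xy + x, y² + y}

The reduced Gröbner basis is the canonical form of the ideal for this ordering.

f_1 = x² + xy + x, LT = x².
f_2 = xy + x + y² + y, LT = xy.

S(f_1,f_2): lcm = x²y. S = x².
  leading term x²: subtract (1)·f_1 from x² → xy + x
  leading term xy: subtract (1)·f_2 from xy + x → y² + y
  leading term y²: no divisor's leading term divides it; move y² to the remainder.
  leading term y: no divisor's leading term divides it; move y to the remainder.
  remainder y² + y ≠ 0; add g_3 = y² + y to the basis.

The other S-polynomials (S(f_1,g_3), S(f_2,g_3)) all reduce to 0 modulo the current basis, so we have a Gröbner basis.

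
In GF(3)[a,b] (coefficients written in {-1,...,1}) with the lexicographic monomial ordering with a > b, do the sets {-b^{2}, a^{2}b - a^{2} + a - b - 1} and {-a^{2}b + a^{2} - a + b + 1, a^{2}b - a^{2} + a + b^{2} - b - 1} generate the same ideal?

Yes, the ideals are equal.

For a fixed monomial order, each ideal has a unique reduced Gröbner basis; comparing bases decides equality.
Buchberger on the first generating set:
f_1 = -b^{2}, LT = b^{2}.
f_2 = a^{2}b - a^{2} + a - b - 1, LT = a^{2}b.

S(f_1,f_2): lcm = a^{2}b^{2}. S = a^{2}b - ab + b^{2} + b.
  leading term a^{2}b: subtract (1)·f_2 from a^{2}b - ab + b^{2} + b → a^{2} - ab - a + b^{2} - b + 1
  leading term a^{2}: no divisor's leading term divides it; move a^{2} to the remainder.
  leading term ab: no divisor's leading term divides it; move -ab to the remainder.
  leading term a: no divisor's leading term divides it; move -a to the remainder.
  leading term b^{2}: subtract (-1)·f_1 from b^{2} - b + 1 → -b + 1
  leading term b: no divisor's leading term divides it; move -b to the remainder.
  leading term 1: no divisor's leading term divides it; move 1 to the remainder.
  remainder a^{2} - ab - a - b + 1 ≠ 0; add g_3 = a^{2} - ab - a - b + 1 to the basis.

The other S-polynomials (S(f_1,g_3), S(f_2,g_3)) all reduce to 0 modulo the current basis, so we have a Gröbner basis.
Inter-reduce: drop elements whose leading term is divisible by another's, tail-reduce, and make monic.
Reduced Gröbner basis: {a^{2} - ab - a - b + 1, b^{2}}.

Buchberger on the second generating set:
h_1 = -a^{2}b + a^{2} - a + b + 1, LT = a^{2}b.
h_2 = a^{2}b - a^{2} + a + b^{2} - b - 1, LT = a^{2}b.

S(h_1,h_2): lcm = a^{2}b. S = -b^{2}.
  leading term b^{2}: no divisor's leading term divides it; move -b^{2} to the remainder.
  remainder -b^{2} ≠ 0; add k_3 = -b^{2} to the basis.

S(h_1,k_3): lcm = a^{2}b^{2}. S = -a^{2}b + ab - b^{2} - b.
  leading term a^{2}b: subtract (1)·h_1 from -a^{2}b + ab - b^{2} - b → -a^{2} + ab + a - b^{2} + b - 1
  leading term a^{2}: no divisor's leading term divides it; move -a^{2} to the remainder.
  leading term ab: no divisor's leading term divides it; move ab to the remainder.
  leading term a: no divisor's leading term divides it; move a to the remainder.
  leading term b^{2}: subtract (1)·k_3 from -b^{2} + b - 1 → b - 1
  leading term b: no divisor's leading term divides it; move b to the remainder.
  leading term 1: no divisor's leading term divides it; move -1 to the remainder.
  remainder -a^{2} + ab + a + b - 1 ≠ 0; add k_4 = -a^{2} + ab + a + b - 1 to the basis.

The other S-polynomials (S(h_2,k_3), S(h_1,k_4), S(h_2,k_4), S(k_3,k_4)) all reduce to 0 modulo the current basis, so we have a Gröbner basis.
Inter-reduce: drop elements whose leading term is divisible by another's, tail-reduce, and make monic.
Reduced Gröbner basis: {a^{2} - ab - a - b + 1, b^{2}}.

Same reduced basis, so the two generating sets span the same ideal.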